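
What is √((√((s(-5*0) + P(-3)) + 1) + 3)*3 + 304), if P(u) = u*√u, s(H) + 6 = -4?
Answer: √(313 + 3*√3*√(-3 - I*√3)) ≈ 17.764 - 0.2629*I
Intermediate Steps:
s(H) = -10 (s(H) = -6 - 4 = -10)
P(u) = u^(3/2)
√((√((s(-5*0) + P(-3)) + 1) + 3)*3 + 304) = √((√((-10 + (-3)^(3/2)) + 1) + 3)*3 + 304) = √((√((-10 - 3*I*√3) + 1) + 3)*3 + 304) = √((√(-9 - 3*I*√3) + 3)*3 + 304) = √((3 + √(-9 - 3*I*√3))*3 + 304) = √((9 + 3*√(-9 - 3*I*√3)) + 304) = √(313 + 3*√(-9 - 3*I*√3))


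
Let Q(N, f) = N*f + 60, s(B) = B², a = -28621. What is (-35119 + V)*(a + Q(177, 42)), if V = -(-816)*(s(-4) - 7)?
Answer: 586802425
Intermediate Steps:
V = 7344 (V = -(-816)*((-4)² - 7) = -(-816)*(16 - 7) = -(-816)*9 = -136*(-54) = 7344)
Q(N, f) = 60 + N*f
(-35119 + V)*(a + Q(177, 42)) = (-35119 + 7344)*(-28621 + (60 + 177*42)) = -27775*(-28621 + (60 + 7434)) = -27775*(-28621 + 7494) = -27775*(-21127) = 586802425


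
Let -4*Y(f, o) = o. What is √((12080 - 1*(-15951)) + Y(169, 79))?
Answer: √112045/2 ≈ 167.37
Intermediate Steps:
Y(f, o) = -o/4
√((12080 - 1*(-15951)) + Y(169, 79)) = √((12080 - 1*(-15951)) - ¼*79) = √((12080 + 15951) - 79/4) = √(28031 - 79/4) = √(112045/4) = √112045/2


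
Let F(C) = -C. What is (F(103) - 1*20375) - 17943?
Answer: -38421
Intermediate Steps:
(F(103) - 1*20375) - 17943 = (-1*103 - 1*20375) - 17943 = (-103 - 20375) - 17943 = -20478 - 17943 = -38421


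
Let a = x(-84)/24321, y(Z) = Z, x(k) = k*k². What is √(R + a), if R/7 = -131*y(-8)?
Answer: 2*√992862682/737 ≈ 85.508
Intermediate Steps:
x(k) = k³
R = 7336 (R = 7*(-131*(-8)) = 7*1048 = 7336)
a = -197568/8107 (a = (-84)³/24321 = -592704*1/24321 = -197568/8107 ≈ -24.370)
√(R + a) = √(7336 - 197568/8107) = √(59275384/8107) = 2*√992862682/737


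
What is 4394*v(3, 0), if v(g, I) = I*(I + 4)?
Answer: 0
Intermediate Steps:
v(g, I) = I*(4 + I)
4394*v(3, 0) = 4394*(0*(4 + 0)) = 4394*(0*4) = 4394*0 = 0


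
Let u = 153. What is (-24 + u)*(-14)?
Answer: -1806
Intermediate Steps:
(-24 + u)*(-14) = (-24 + 153)*(-14) = 129*(-14) = -1806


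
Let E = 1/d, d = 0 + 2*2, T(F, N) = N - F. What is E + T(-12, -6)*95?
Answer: 2281/4 ≈ 570.25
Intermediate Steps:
d = 4 (d = 0 + 4 = 4)
E = ¼ (E = 1/4 = ¼ ≈ 0.25000)
E + T(-12, -6)*95 = ¼ + (-6 - 1*(-12))*95 = ¼ + (-6 + 12)*95 = ¼ + 6*95 = ¼ + 570 = 2281/4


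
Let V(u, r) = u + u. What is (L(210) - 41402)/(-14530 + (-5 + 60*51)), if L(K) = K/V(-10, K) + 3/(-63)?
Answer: 1739327/481950 ≈ 3.6089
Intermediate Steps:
V(u, r) = 2*u
L(K) = -1/21 - K/20 (L(K) = K/((2*(-10))) + 3/(-63) = K/(-20) + 3*(-1/63) = K*(-1/20) - 1/21 = -K/20 - 1/21 = -1/21 - K/20)
(L(210) - 41402)/(-14530 + (-5 + 60*51)) = ((-1/21 - 1/20*210) - 41402)/(-14530 + (-5 + 60*51)) = ((-1/21 - 21/2) - 41402)/(-14530 + (-5 + 3060)) = (-443/42 - 41402)/(-14530 + 3055) = -1739327/42/(-11475) = -1739327/42*(-1/11475) = 1739327/481950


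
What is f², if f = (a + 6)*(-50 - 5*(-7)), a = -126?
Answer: 3240000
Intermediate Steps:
f = 1800 (f = (-126 + 6)*(-50 - 5*(-7)) = -120*(-50 + 35) = -120*(-15) = 1800)
f² = 1800² = 3240000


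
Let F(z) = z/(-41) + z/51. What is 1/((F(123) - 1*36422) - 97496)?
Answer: -17/2276616 ≈ -7.4672e-6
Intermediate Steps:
F(z) = -10*z/2091 (F(z) = z*(-1/41) + z*(1/51) = -z/41 + z/51 = -10*z/2091)
1/((F(123) - 1*36422) - 97496) = 1/((-10/2091*123 - 1*36422) - 97496) = 1/((-10/17 - 36422) - 97496) = 1/(-619184/17 - 97496) = 1/(-2276616/17) = -17/2276616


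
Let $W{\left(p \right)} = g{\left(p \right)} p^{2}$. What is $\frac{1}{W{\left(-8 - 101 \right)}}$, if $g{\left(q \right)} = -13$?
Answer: $- \frac{1}{154453} \approx -6.4745 \cdot 10^{-6}$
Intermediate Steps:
$W{\left(p \right)} = - 13 p^{2}$
$\frac{1}{W{\left(-8 - 101 \right)}} = \frac{1}{\left(-13\right) \left(-8 - 101\right)^{2}} = \frac{1}{\left(-13\right) \left(-109\right)^{2}} = \frac{1}{\left(-13\right) 11881} = \frac{1}{-154453} = - \frac{1}{154453}$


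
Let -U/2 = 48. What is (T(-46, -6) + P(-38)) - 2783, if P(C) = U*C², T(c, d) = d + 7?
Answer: -141406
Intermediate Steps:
T(c, d) = 7 + d
U = -96 (U = -2*48 = -96)
P(C) = -96*C²
(T(-46, -6) + P(-38)) - 2783 = ((7 - 6) - 96*(-38)²) - 2783 = (1 - 96*1444) - 2783 = (1 - 138624) - 2783 = -138623 - 2783 = -141406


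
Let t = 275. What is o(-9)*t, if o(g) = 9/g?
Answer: -275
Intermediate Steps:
o(-9)*t = (9/(-9))*275 = (9*(-⅑))*275 = -1*275 = -275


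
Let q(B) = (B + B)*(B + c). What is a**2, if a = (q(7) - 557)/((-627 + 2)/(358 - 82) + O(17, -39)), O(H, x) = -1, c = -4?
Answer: 20203779600/811801 ≈ 24888.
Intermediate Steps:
q(B) = 2*B*(-4 + B) (q(B) = (B + B)*(B - 4) = (2*B)*(-4 + B) = 2*B*(-4 + B))
a = 142140/901 (a = (2*7*(-4 + 7) - 557)/((-627 + 2)/(358 - 82) - 1) = (2*7*3 - 557)/(-625/276 - 1) = (42 - 557)/(-625*1/276 - 1) = -515/(-625/276 - 1) = -515/(-901/276) = -515*(-276/901) = 142140/901 ≈ 157.76)
a**2 = (142140/901)**2 = 20203779600/811801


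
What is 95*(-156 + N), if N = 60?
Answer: -9120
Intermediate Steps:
95*(-156 + N) = 95*(-156 + 60) = 95*(-96) = -9120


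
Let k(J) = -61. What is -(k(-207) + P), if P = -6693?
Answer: 6754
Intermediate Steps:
-(k(-207) + P) = -(-61 - 6693) = -1*(-6754) = 6754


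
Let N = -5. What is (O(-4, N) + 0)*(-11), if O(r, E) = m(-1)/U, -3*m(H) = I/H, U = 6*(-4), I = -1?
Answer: -11/72 ≈ -0.15278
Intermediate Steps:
U = -24
m(H) = 1/(3*H) (m(H) = -(-1)/(3*H) = 1/(3*H))
O(r, E) = 1/72 (O(r, E) = ((⅓)/(-1))/(-24) = ((⅓)*(-1))*(-1/24) = -⅓*(-1/24) = 1/72)
(O(-4, N) + 0)*(-11) = (1/72 + 0)*(-11) = (1/72)*(-11) = -11/72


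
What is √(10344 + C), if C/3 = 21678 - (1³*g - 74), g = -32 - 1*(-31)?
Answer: √75603 ≈ 274.96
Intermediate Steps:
g = -1 (g = -32 + 31 = -1)
C = 65259 (C = 3*(21678 - (1³*(-1) - 74)) = 3*(21678 - (1*(-1) - 74)) = 3*(21678 - (-1 - 74)) = 3*(21678 - 1*(-75)) = 3*(21678 + 75) = 3*21753 = 65259)
√(10344 + C) = √(10344 + 65259) = √75603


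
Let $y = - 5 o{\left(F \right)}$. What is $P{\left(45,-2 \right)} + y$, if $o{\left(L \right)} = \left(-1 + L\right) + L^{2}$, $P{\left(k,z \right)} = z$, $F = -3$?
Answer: $-27$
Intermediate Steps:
$o{\left(L \right)} = -1 + L + L^{2}$
$y = -25$ ($y = - 5 \left(-1 - 3 + \left(-3\right)^{2}\right) = - 5 \left(-1 - 3 + 9\right) = \left(-5\right) 5 = -25$)
$P{\left(45,-2 \right)} + y = -2 - 25 = -27$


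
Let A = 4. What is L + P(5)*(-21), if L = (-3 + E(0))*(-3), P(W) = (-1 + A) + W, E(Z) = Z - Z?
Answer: -159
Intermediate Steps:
E(Z) = 0
P(W) = 3 + W (P(W) = (-1 + 4) + W = 3 + W)
L = 9 (L = (-3 + 0)*(-3) = -3*(-3) = 9)
L + P(5)*(-21) = 9 + (3 + 5)*(-21) = 9 + 8*(-21) = 9 - 168 = -159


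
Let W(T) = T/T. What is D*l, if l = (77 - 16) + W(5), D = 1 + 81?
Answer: 5084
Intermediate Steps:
W(T) = 1
D = 82
l = 62 (l = (77 - 16) + 1 = 61 + 1 = 62)
D*l = 82*62 = 5084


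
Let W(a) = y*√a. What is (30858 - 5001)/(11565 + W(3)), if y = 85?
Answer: 19935747/8915170 - 146523*√3/8915170 ≈ 2.2077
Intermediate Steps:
W(a) = 85*√a
(30858 - 5001)/(11565 + W(3)) = (30858 - 5001)/(11565 + 85*√3) = 25857/(11565 + 85*√3)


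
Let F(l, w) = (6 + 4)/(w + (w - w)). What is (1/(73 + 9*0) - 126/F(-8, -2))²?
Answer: 84695209/133225 ≈ 635.73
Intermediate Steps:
F(l, w) = 10/w (F(l, w) = 10/(w + 0) = 10/w)
(1/(73 + 9*0) - 126/F(-8, -2))² = (1/(73 + 9*0) - 126/(10/(-2)))² = (1/(73 + 0) - 126/(10*(-½)))² = (1/73 - 126/(-5))² = (1/73 - 126*(-⅕))² = (1/73 + 126/5)² = (9203/365)² = 84695209/133225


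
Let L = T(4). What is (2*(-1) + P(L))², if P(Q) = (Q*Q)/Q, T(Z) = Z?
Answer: 4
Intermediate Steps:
L = 4
P(Q) = Q (P(Q) = Q²/Q = Q)
(2*(-1) + P(L))² = (2*(-1) + 4)² = (-2 + 4)² = 2² = 4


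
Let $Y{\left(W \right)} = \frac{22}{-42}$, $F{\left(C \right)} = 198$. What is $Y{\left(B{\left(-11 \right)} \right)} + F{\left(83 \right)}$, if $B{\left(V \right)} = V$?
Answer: $\frac{4147}{21} \approx 197.48$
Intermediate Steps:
$Y{\left(W \right)} = - \frac{11}{21}$ ($Y{\left(W \right)} = 22 \left(- \frac{1}{42}\right) = - \frac{11}{21}$)
$Y{\left(B{\left(-11 \right)} \right)} + F{\left(83 \right)} = - \frac{11}{21} + 198 = \frac{4147}{21}$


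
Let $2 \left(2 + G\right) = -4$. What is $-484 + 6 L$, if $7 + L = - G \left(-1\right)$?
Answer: $-550$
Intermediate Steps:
$G = -4$ ($G = -2 + \frac{1}{2} \left(-4\right) = -2 - 2 = -4$)
$L = -11$ ($L = -7 + \left(-1\right) \left(-4\right) \left(-1\right) = -7 + 4 \left(-1\right) = -7 - 4 = -11$)
$-484 + 6 L = -484 + 6 \left(-11\right) = -484 - 66 = -550$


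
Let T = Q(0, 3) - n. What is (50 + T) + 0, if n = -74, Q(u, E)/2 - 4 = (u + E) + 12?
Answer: 162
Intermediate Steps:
Q(u, E) = 32 + 2*E + 2*u (Q(u, E) = 8 + 2*((u + E) + 12) = 8 + 2*((E + u) + 12) = 8 + 2*(12 + E + u) = 8 + (24 + 2*E + 2*u) = 32 + 2*E + 2*u)
T = 112 (T = (32 + 2*3 + 2*0) - 1*(-74) = (32 + 6 + 0) + 74 = 38 + 74 = 112)
(50 + T) + 0 = (50 + 112) + 0 = 162 + 0 = 162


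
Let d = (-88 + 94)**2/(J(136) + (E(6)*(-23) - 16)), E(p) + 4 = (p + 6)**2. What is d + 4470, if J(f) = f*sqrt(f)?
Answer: 740922423/165755 - 204*sqrt(34)/165755 ≈ 4470.0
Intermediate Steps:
E(p) = -4 + (6 + p)**2 (E(p) = -4 + (p + 6)**2 = -4 + (6 + p)**2)
J(f) = f**(3/2)
d = 36/(-3236 + 272*sqrt(34)) (d = (-88 + 94)**2/(136**(3/2) + ((-4 + (6 + 6)**2)*(-23) - 16)) = 6**2/(272*sqrt(34) + ((-4 + 12**2)*(-23) - 16)) = 36/(272*sqrt(34) + ((-4 + 144)*(-23) - 16)) = 36/(272*sqrt(34) + (140*(-23) - 16)) = 36/(272*sqrt(34) + (-3220 - 16)) = 36/(272*sqrt(34) - 3236) = 36/(-3236 + 272*sqrt(34)) ≈ -0.021818)
d + 4470 = (-2427/165755 - 204*sqrt(34)/165755) + 4470 = 740922423/165755 - 204*sqrt(34)/165755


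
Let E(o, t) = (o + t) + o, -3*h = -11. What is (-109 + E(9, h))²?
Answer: 68644/9 ≈ 7627.1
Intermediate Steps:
h = 11/3 (h = -⅓*(-11) = 11/3 ≈ 3.6667)
E(o, t) = t + 2*o
(-109 + E(9, h))² = (-109 + (11/3 + 2*9))² = (-109 + (11/3 + 18))² = (-109 + 65/3)² = (-262/3)² = 68644/9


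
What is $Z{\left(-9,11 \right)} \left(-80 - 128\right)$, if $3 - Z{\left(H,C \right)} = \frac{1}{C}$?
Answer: $- \frac{6656}{11} \approx -605.09$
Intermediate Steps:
$Z{\left(H,C \right)} = 3 - \frac{1}{C}$
$Z{\left(-9,11 \right)} \left(-80 - 128\right) = \left(3 - \frac{1}{11}\right) \left(-80 - 128\right) = \left(3 - \frac{1}{11}\right) \left(-208\right) = \frac{32}{11} \left(-208\right) = - \frac{6656}{11}$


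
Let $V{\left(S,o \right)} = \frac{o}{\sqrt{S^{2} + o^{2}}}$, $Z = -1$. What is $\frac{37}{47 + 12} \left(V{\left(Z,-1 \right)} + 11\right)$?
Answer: $\frac{407}{59} - \frac{37 \sqrt{2}}{118} \approx 6.4549$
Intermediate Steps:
$V{\left(S,o \right)} = \frac{o}{\sqrt{S^{2} + o^{2}}}$
$\frac{37}{47 + 12} \left(V{\left(Z,-1 \right)} + 11\right) = \frac{37}{47 + 12} \left(- \frac{1}{\sqrt{\left(-1\right)^{2} + \left(-1\right)^{2}}} + 11\right) = \frac{37}{59} \left(- \frac{1}{\sqrt{1 + 1}} + 11\right) = 37 \cdot \frac{1}{59} \left(- \frac{1}{\sqrt{2}} + 11\right) = \frac{37 \left(- \frac{\sqrt{2}}{2} + 11\right)}{59} = \frac{37 \left(11 - \frac{\sqrt{2}}{2}\right)}{59} = \frac{407}{59} - \frac{37 \sqrt{2}}{118}$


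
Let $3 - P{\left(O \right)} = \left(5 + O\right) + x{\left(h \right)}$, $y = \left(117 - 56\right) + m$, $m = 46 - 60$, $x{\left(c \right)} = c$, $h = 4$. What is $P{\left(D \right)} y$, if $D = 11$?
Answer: $-799$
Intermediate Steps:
$m = -14$ ($m = 46 - 60 = -14$)
$y = 47$ ($y = \left(117 - 56\right) - 14 = 61 - 14 = 47$)
$P{\left(O \right)} = -6 - O$ ($P{\left(O \right)} = 3 - \left(\left(5 + O\right) + 4\right) = 3 - \left(9 + O\right) = -6 - O$)
$P{\left(D \right)} y = \left(-6 - 11\right) 47 = \left(-17\right) 47 = -799$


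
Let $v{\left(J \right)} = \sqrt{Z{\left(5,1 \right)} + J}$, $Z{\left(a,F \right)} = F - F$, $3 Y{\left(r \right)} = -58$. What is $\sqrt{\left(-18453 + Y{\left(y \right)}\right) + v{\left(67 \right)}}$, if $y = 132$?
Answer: $\frac{\sqrt{-166251 + 9 \sqrt{67}}}{3} \approx 135.88 i$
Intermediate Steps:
$Y{\left(r \right)} = - \frac{58}{3}$ ($Y{\left(r \right)} = \frac{1}{3} \left(-58\right) = - \frac{58}{3}$)
$Z{\left(a,F \right)} = 0$
$v{\left(J \right)} = \sqrt{J}$ ($v{\left(J \right)} = \sqrt{0 + J} = \sqrt{J}$)
$\sqrt{\left(-18453 + Y{\left(y \right)}\right) + v{\left(67 \right)}} = \sqrt{\left(-18453 - \frac{58}{3}\right) + \sqrt{67}} = \sqrt{- \frac{55417}{3} + \sqrt{67}}$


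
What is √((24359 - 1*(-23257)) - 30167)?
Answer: √17449 ≈ 132.09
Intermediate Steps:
√((24359 - 1*(-23257)) - 30167) = √((24359 + 23257) - 30167) = √(47616 - 30167) = √17449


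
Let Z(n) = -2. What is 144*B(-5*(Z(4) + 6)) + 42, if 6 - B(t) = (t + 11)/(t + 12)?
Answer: 744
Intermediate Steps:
B(t) = 6 - (11 + t)/(12 + t) (B(t) = 6 - (t + 11)/(t + 12) = 6 - (11 + t)/(12 + t))
144*B(-5*(Z(4) + 6)) + 42 = 144*((61 + 5*(-5*(-2 + 6)))/(12 - 5*(-2 + 6))) + 42 = 144*((61 + 5*(-5*4))/(12 - 5*4)) + 42 = 144*((61 + 5*(-20))/(12 - 20)) + 42 = 144*((61 - 100)/(-8)) + 42 = 144*(-⅛*(-39)) + 42 = 144*(39/8) + 42 = 702 + 42 = 744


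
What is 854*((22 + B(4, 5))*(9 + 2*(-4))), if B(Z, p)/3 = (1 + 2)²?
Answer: 41846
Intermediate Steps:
B(Z, p) = 27 (B(Z, p) = 3*(1 + 2)² = 3*3² = 3*9 = 27)
854*((22 + B(4, 5))*(9 + 2*(-4))) = 854*((22 + 27)*(9 + 2*(-4))) = 854*(49*(9 - 8)) = 854*(49*1) = 854*49 = 41846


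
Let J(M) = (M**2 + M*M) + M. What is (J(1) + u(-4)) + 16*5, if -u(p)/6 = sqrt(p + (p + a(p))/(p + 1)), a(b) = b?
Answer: 83 - 4*I*sqrt(3) ≈ 83.0 - 6.9282*I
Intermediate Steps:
J(M) = M + 2*M**2 (J(M) = (M**2 + M**2) + M = 2*M**2 + M = M + 2*M**2)
u(p) = -6*sqrt(p + 2*p/(1 + p)) (u(p) = -6*sqrt(p + (p + p)/(p + 1)) = -6*sqrt(p + (2*p)/(1 + p)) = -6*sqrt(p + 2*p/(1 + p)))
(J(1) + u(-4)) + 16*5 = (1*(1 + 2*1) - 6*2*I*sqrt(-1/(1 - 4))) + 16*5 = (1*(1 + 2) - 6*2*I*sqrt(-1/(-3))) + 80 = (1*3 - 6*2*I*sqrt(3)/3) + 80 = (3 - 4*I*sqrt(3)) + 80 = 83 - 4*I*sqrt(3)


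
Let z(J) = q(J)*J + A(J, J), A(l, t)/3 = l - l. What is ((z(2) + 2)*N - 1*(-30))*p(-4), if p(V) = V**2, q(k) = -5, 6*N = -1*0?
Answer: 480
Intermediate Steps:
N = 0 (N = (-1*0)/6 = (1/6)*0 = 0)
A(l, t) = 0 (A(l, t) = 3*(l - l) = 3*0 = 0)
z(J) = -5*J (z(J) = -5*J + 0 = -5*J)
((z(2) + 2)*N - 1*(-30))*p(-4) = ((-5*2 + 2)*0 - 1*(-30))*(-4)**2 = ((-10 + 2)*0 + 30)*16 = (-8*0 + 30)*16 = (0 + 30)*16 = 30*16 = 480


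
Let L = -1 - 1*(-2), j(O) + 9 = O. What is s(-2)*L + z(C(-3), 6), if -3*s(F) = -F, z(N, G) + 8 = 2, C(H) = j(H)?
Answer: -20/3 ≈ -6.6667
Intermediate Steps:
j(O) = -9 + O
C(H) = -9 + H
z(N, G) = -6 (z(N, G) = -8 + 2 = -6)
L = 1 (L = -1 + 2 = 1)
s(F) = F/3 (s(F) = -(-1)*F/3 = F/3)
s(-2)*L + z(C(-3), 6) = ((⅓)*(-2))*1 - 6 = -⅔*1 - 6 = -⅔ - 6 = -20/3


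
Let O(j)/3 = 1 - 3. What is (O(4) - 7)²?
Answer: 169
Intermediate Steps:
O(j) = -6 (O(j) = 3*(1 - 3) = 3*(-2) = -6)
(O(4) - 7)² = (-6 - 7)² = (-13)² = 169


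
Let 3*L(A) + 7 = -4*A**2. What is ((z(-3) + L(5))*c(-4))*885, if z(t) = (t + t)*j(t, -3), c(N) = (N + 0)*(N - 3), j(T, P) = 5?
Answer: -1627220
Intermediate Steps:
L(A) = -7/3 - 4*A**2/3 (L(A) = -7/3 + (-4*A**2)/3 = -7/3 - 4*A**2/3)
c(N) = N*(-3 + N)
z(t) = 10*t (z(t) = (t + t)*5 = (2*t)*5 = 10*t)
((z(-3) + L(5))*c(-4))*885 = ((10*(-3) + (-7/3 - 4/3*5**2))*(-4*(-3 - 4)))*885 = ((-30 + (-7/3 - 4/3*25))*(-4*(-7)))*885 = ((-30 + (-7/3 - 100/3))*28)*885 = ((-30 - 107/3)*28)*885 = -197/3*28*885 = -5516/3*885 = -1627220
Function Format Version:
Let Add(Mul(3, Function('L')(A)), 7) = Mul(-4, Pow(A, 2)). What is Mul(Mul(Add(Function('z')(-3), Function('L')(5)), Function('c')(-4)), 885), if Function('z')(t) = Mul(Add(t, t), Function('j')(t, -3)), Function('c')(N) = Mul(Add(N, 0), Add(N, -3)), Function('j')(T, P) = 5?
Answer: -1627220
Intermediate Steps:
Function('L')(A) = Add(Rational(-7, 3), Mul(Rational(-4, 3), Pow(A, 2))) (Function('L')(A) = Add(Rational(-7, 3), Mul(Rational(1, 3), Mul(-4, Pow(A, 2)))) = Add(Rational(-7, 3), Mul(Rational(-4, 3), Pow(A, 2))))
Function('c')(N) = Mul(N, Add(-3, N))
Function('z')(t) = Mul(10, t) (Function('z')(t) = Mul(Add(t, t), 5) = Mul(Mul(2, t), 5) = Mul(10, t))
Mul(Mul(Add(Function('z')(-3), Function('L')(5)), Function('c')(-4)), 885) = Mul(Mul(Add(Mul(10, -3), Add(Rational(-7, 3), Mul(Rational(-4, 3), Pow(5, 2)))), Mul(-4, Add(-3, -4))), 885) = Mul(Mul(Add(-30, Add(Rational(-7, 3), Mul(Rational(-4, 3), 25))), Mul(-4, -7)), 885) = Mul(Mul(Add(-30, Add(Rational(-7, 3), Rational(-100, 3))), 28), 885) = Mul(Mul(Add(-30, Rational(-107, 3)), 28), 885) = Mul(Mul(Rational(-197, 3), 28), 885) = Mul(Rational(-5516, 3), 885) = -1627220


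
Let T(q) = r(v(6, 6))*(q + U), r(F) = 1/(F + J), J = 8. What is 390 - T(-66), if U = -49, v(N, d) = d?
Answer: 5575/14 ≈ 398.21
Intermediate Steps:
r(F) = 1/(8 + F) (r(F) = 1/(F + 8) = 1/(8 + F))
T(q) = -7/2 + q/14 (T(q) = (q - 49)/(8 + 6) = (-49 + q)/14 = -7/2 + q/14)
390 - T(-66) = 390 - (-7/2 + (1/14)*(-66)) = 390 - (-7/2 - 33/7) = 390 - 1*(-115/14) = 390 + 115/14 = 5575/14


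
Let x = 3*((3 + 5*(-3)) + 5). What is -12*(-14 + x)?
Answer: 420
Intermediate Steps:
x = -21 (x = 3*((3 - 15) + 5) = 3*(-12 + 5) = 3*(-7) = -21)
-12*(-14 + x) = -12*(-14 - 21) = -12*(-35) = 420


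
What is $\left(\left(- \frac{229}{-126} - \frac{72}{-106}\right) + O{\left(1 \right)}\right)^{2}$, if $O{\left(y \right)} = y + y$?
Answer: $\frac{901740841}{44595684} \approx 20.22$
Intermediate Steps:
$O{\left(y \right)} = 2 y$
$\left(\left(- \frac{229}{-126} - \frac{72}{-106}\right) + O{\left(1 \right)}\right)^{2} = \left(\left(- \frac{229}{-126} - \frac{72}{-106}\right) + 2 \cdot 1\right)^{2} = \left(\left(\left(-229\right) \left(- \frac{1}{126}\right) - - \frac{36}{53}\right) + 2\right)^{2} = \left(\left(\frac{229}{126} + \frac{36}{53}\right) + 2\right)^{2} = \left(\frac{16673}{6678} + 2\right)^{2} = \left(\frac{30029}{6678}\right)^{2} = \frac{901740841}{44595684}$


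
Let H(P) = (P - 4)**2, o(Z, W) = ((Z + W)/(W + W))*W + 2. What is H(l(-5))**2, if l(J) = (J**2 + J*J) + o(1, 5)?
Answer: 6765201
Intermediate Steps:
o(Z, W) = 2 + W/2 + Z/2 (o(Z, W) = ((W + Z)/((2*W)))*W + 2 = ((W + Z)*(1/(2*W)))*W + 2 = ((W + Z)/(2*W))*W + 2 = (W/2 + Z/2) + 2 = 2 + W/2 + Z/2)
l(J) = 5 + 2*J**2 (l(J) = (J**2 + J*J) + (2 + (1/2)*5 + (1/2)*1) = (J**2 + J**2) + (2 + 5/2 + 1/2) = 2*J**2 + 5 = 5 + 2*J**2)
H(P) = (-4 + P)**2
H(l(-5))**2 = ((-4 + (5 + 2*(-5)**2))**2)**2 = ((-4 + (5 + 2*25))**2)**2 = ((-4 + (5 + 50))**2)**2 = ((-4 + 55)**2)**2 = (51**2)**2 = 2601**2 = 6765201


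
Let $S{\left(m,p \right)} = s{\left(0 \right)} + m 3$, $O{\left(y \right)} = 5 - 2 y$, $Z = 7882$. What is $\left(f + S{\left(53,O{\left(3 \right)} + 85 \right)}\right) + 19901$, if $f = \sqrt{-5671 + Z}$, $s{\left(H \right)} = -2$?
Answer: $20058 + \sqrt{2211} \approx 20105.0$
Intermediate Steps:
$S{\left(m,p \right)} = -2 + 3 m$ ($S{\left(m,p \right)} = -2 + m 3 = -2 + 3 m$)
$f = \sqrt{2211}$ ($f = \sqrt{-5671 + 7882} = \sqrt{2211} \approx 47.021$)
$\left(f + S{\left(53,O{\left(3 \right)} + 85 \right)}\right) + 19901 = \left(\sqrt{2211} + \left(-2 + 3 \cdot 53\right)\right) + 19901 = \left(\sqrt{2211} + \left(-2 + 159\right)\right) + 19901 = \left(\sqrt{2211} + 157\right) + 19901 = \left(157 + \sqrt{2211}\right) + 19901 = 20058 + \sqrt{2211}$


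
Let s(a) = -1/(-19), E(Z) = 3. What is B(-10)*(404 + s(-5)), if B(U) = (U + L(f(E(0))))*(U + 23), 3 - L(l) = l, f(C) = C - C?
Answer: -698607/19 ≈ -36769.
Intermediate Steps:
f(C) = 0
L(l) = 3 - l
s(a) = 1/19 (s(a) = -1*(-1/19) = 1/19)
B(U) = (3 + U)*(23 + U) (B(U) = (U + (3 - 1*0))*(U + 23) = (U + (3 + 0))*(23 + U) = (U + 3)*(23 + U) = (3 + U)*(23 + U))
B(-10)*(404 + s(-5)) = (69 + (-10)² + 26*(-10))*(404 + 1/19) = (69 + 100 - 260)*(7677/19) = -91*7677/19 = -698607/19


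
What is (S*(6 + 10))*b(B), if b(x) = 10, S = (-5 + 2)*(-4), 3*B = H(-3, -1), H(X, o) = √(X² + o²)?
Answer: 1920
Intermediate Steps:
B = √10/3 (B = √((-3)² + (-1)²)/3 = √(9 + 1)/3 = √10/3 ≈ 1.0541)
S = 12 (S = -3*(-4) = 12)
(S*(6 + 10))*b(B) = (12*(6 + 10))*10 = (12*16)*10 = 192*10 = 1920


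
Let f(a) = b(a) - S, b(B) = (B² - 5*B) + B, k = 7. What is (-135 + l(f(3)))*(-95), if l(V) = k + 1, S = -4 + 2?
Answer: 12065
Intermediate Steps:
b(B) = B² - 4*B
S = -2
f(a) = 2 + a*(-4 + a) (f(a) = a*(-4 + a) - 1*(-2) = a*(-4 + a) + 2 = 2 + a*(-4 + a))
l(V) = 8 (l(V) = 7 + 1 = 8)
(-135 + l(f(3)))*(-95) = (-135 + 8)*(-95) = -127*(-95) = 12065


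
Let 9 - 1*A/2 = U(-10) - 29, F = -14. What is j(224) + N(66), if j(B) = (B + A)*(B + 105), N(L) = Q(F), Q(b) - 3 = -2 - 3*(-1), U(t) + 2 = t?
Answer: 106600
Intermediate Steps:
U(t) = -2 + t
A = 100 (A = 18 - 2*((-2 - 10) - 29) = 18 - 2*(-12 - 29) = 18 - 2*(-41) = 18 + 82 = 100)
Q(b) = 4 (Q(b) = 3 + (-2 - 3*(-1)) = 3 + (-2 + 3) = 3 + 1 = 4)
N(L) = 4
j(B) = (100 + B)*(105 + B) (j(B) = (B + 100)*(B + 105) = (100 + B)*(105 + B))
j(224) + N(66) = (10500 + 224**2 + 205*224) + 4 = (10500 + 50176 + 45920) + 4 = 106596 + 4 = 106600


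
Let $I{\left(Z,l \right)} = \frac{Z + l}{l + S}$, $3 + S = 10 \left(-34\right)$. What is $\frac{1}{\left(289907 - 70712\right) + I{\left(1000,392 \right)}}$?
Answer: $\frac{49}{10741947} \approx 4.5616 \cdot 10^{-6}$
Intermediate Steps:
$S = -343$ ($S = -3 + 10 \left(-34\right) = -3 - 340 = -343$)
$I{\left(Z,l \right)} = \frac{Z + l}{-343 + l}$ ($I{\left(Z,l \right)} = \frac{Z + l}{l - 343} = \frac{Z + l}{-343 + l}$)
$\frac{1}{\left(289907 - 70712\right) + I{\left(1000,392 \right)}} = \frac{1}{\left(289907 - 70712\right) + \frac{1000 + 392}{-343 + 392}} = \frac{1}{219195 + \frac{1}{49} \cdot 1392} = \frac{1}{219195 + \frac{1392}{49}} = \frac{1}{\frac{10741947}{49}} = \frac{49}{10741947}$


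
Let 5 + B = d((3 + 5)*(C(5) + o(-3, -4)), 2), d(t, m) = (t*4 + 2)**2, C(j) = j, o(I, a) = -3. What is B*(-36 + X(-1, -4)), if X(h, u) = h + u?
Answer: -178391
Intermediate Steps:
d(t, m) = (2 + 4*t)**2 (d(t, m) = (4*t + 2)**2 = (2 + 4*t)**2)
B = 4351 (B = -5 + 4*(1 + 2*((3 + 5)*(5 - 3)))**2 = -5 + 4*(1 + 2*(8*2))**2 = -5 + 4*(1 + 2*16)**2 = -5 + 4*(1 + 32)**2 = -5 + 4*33**2 = -5 + 4*1089 = -5 + 4356 = 4351)
B*(-36 + X(-1, -4)) = 4351*(-36 + (-1 - 4)) = 4351*(-36 - 5) = 4351*(-41) = -178391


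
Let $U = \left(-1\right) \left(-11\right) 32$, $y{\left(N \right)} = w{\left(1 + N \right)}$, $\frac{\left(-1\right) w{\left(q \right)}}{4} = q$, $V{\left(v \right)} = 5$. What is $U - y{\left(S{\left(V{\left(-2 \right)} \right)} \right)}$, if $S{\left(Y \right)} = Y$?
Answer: $376$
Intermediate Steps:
$w{\left(q \right)} = - 4 q$
$y{\left(N \right)} = -4 - 4 N$ ($y{\left(N \right)} = - 4 \left(1 + N\right) = -4 - 4 N$)
$U = 352$ ($U = 11 \cdot 32 = 352$)
$U - y{\left(S{\left(V{\left(-2 \right)} \right)} \right)} = 352 - \left(-4 - 20\right) = 352 - -24 = 352 + 24 = 376$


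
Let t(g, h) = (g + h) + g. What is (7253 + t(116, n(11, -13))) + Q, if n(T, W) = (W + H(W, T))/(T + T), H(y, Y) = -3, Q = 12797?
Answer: 223094/11 ≈ 20281.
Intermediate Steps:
n(T, W) = (-3 + W)/(2*T) (n(T, W) = (W - 3)/(T + T) = (-3 + W)/((2*T)) = (-3 + W)*(1/(2*T)) = (-3 + W)/(2*T))
t(g, h) = h + 2*g
(7253 + t(116, n(11, -13))) + Q = (7253 + ((1/2)*(-3 - 13)/11 + 2*116)) + 12797 = (7253 + ((1/2)*(1/11)*(-16) + 232)) + 12797 = (7253 + (-8/11 + 232)) + 12797 = (7253 + 2544/11) + 12797 = 82327/11 + 12797 = 223094/11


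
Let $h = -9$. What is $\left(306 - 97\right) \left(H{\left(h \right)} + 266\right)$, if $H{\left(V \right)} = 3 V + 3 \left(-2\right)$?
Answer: $48697$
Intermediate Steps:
$H{\left(V \right)} = -6 + 3 V$ ($H{\left(V \right)} = 3 V - 6 = -6 + 3 V$)
$\left(306 - 97\right) \left(H{\left(h \right)} + 266\right) = \left(306 - 97\right) \left(\left(-6 + 3 \left(-9\right)\right) + 266\right) = 209 \left(\left(-6 - 27\right) + 266\right) = 209 \left(-33 + 266\right) = 209 \cdot 233 = 48697$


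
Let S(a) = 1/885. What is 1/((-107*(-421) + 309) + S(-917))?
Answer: 885/40140061 ≈ 2.2048e-5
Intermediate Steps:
S(a) = 1/885
1/((-107*(-421) + 309) + S(-917)) = 1/((-107*(-421) + 309) + 1/885) = 1/((45047 + 309) + 1/885) = 1/(45356 + 1/885) = 1/(40140061/885) = 885/40140061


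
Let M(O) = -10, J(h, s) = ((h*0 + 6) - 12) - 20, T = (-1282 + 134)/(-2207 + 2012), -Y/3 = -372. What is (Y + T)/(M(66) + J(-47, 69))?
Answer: -54692/1755 ≈ -31.164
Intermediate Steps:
Y = 1116 (Y = -3*(-372) = 1116)
T = 1148/195 (T = -1148/(-195) = -1148*(-1/195) = 1148/195 ≈ 5.8872)
J(h, s) = -26 (J(h, s) = ((0 + 6) - 12) - 20 = (6 - 12) - 20 = -6 - 20 = -26)
(Y + T)/(M(66) + J(-47, 69)) = (1116 + 1148/195)/(-10 - 26) = (218768/195)/(-36) = (218768/195)*(-1/36) = -54692/1755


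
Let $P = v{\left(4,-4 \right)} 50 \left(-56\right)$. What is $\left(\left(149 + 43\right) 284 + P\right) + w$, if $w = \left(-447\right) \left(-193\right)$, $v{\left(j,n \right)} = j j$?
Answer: $95999$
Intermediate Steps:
$v{\left(j,n \right)} = j^{2}$
$w = 86271$
$P = -44800$ ($P = 4^{2} \cdot 50 \left(-56\right) = 16 \cdot 50 \left(-56\right) = 800 \left(-56\right) = -44800$)
$\left(\left(149 + 43\right) 284 + P\right) + w = \left(\left(149 + 43\right) 284 - 44800\right) + 86271 = \left(192 \cdot 284 - 44800\right) + 86271 = \left(54528 - 44800\right) + 86271 = 9728 + 86271 = 95999$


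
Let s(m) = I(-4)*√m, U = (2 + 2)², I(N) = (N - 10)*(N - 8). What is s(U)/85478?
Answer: 336/42739 ≈ 0.0078617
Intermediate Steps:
I(N) = (-10 + N)*(-8 + N)
U = 16 (U = 4² = 16)
s(m) = 168*√m (s(m) = (80 + (-4)² - 18*(-4))*√m = (80 + 16 + 72)*√m = 168*√m)
s(U)/85478 = (168*√16)/85478 = (168*4)*(1/85478) = 672*(1/85478) = 336/42739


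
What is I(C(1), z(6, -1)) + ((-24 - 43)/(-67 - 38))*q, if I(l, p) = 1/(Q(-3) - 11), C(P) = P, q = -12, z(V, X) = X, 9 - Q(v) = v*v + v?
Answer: -2179/280 ≈ -7.7821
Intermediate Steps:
Q(v) = 9 - v - v**2 (Q(v) = 9 - (v*v + v) = 9 - (v**2 + v) = 9 - (v + v**2) = 9 + (-v - v**2) = 9 - v - v**2)
I(l, p) = -1/8 (I(l, p) = 1/((9 - 1*(-3) - 1*(-3)**2) - 11) = 1/((9 + 3 - 1*9) - 11) = 1/((9 + 3 - 9) - 11) = 1/(3 - 11) = 1/(-8) = -1/8)
I(C(1), z(6, -1)) + ((-24 - 43)/(-67 - 38))*q = -1/8 + ((-24 - 43)/(-67 - 38))*(-12) = -1/8 - 67/(-105)*(-12) = -1/8 - 67*(-1/105)*(-12) = -1/8 + (67/105)*(-12) = -1/8 - 268/35 = -2179/280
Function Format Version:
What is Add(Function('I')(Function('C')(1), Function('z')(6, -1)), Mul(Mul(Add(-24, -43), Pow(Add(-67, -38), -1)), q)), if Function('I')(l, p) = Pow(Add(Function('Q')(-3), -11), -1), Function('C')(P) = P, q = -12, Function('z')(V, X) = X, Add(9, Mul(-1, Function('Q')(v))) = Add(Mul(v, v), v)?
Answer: Rational(-2179, 280) ≈ -7.7821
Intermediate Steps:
Function('Q')(v) = Add(9, Mul(-1, v), Mul(-1, Pow(v, 2))) (Function('Q')(v) = Add(9, Mul(-1, Add(Mul(v, v), v))) = Add(9, Mul(-1, Add(Pow(v, 2), v))) = Add(9, Mul(-1, Add(v, Pow(v, 2)))) = Add(9, Add(Mul(-1, v), Mul(-1, Pow(v, 2)))) = Add(9, Mul(-1, v), Mul(-1, Pow(v, 2))))
Function('I')(l, p) = Rational(-1, 8) (Function('I')(l, p) = Pow(Add(Add(9, Mul(-1, -3), Mul(-1, Pow(-3, 2))), -11), -1) = Pow(Add(Add(9, 3, Mul(-1, 9)), -11), -1) = Pow(Add(Add(9, 3, -9), -11), -1) = Pow(Add(3, -11), -1) = Pow(-8, -1) = Rational(-1, 8))
Add(Function('I')(Function('C')(1), Function('z')(6, -1)), Mul(Mul(Add(-24, -43), Pow(Add(-67, -38), -1)), q)) = Add(Rational(-1, 8), Mul(Mul(Add(-24, -43), Pow(Add(-67, -38), -1)), -12)) = Add(Rational(-1, 8), Mul(Mul(-67, Pow(-105, -1)), -12)) = Add(Rational(-1, 8), Mul(Mul(-67, Rational(-1, 105)), -12)) = Add(Rational(-1, 8), Mul(Rational(67, 105), -12)) = Add(Rational(-1, 8), Rational(-268, 35)) = Rational(-2179, 280)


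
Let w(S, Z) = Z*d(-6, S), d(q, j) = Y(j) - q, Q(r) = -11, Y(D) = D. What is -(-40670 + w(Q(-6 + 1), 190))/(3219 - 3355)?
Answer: -10405/34 ≈ -306.03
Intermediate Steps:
d(q, j) = j - q
w(S, Z) = Z*(6 + S) (w(S, Z) = Z*(S - 1*(-6)) = Z*(S + 6) = Z*(6 + S))
-(-40670 + w(Q(-6 + 1), 190))/(3219 - 3355) = -(-40670 + 190*(6 - 11))/(3219 - 3355) = -(-40670 + 190*(-5))/(-136) = -(-40670 - 950)*(-1)/136 = -(-41620)*(-1)/136 = -1*10405/34 = -10405/34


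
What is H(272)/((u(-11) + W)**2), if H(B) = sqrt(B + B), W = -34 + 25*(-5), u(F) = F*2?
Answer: 4*sqrt(34)/32761 ≈ 0.00071194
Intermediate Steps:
u(F) = 2*F
W = -159 (W = -34 - 125 = -159)
H(B) = sqrt(2)*sqrt(B) (H(B) = sqrt(2*B) = sqrt(2)*sqrt(B))
H(272)/((u(-11) + W)**2) = (sqrt(2)*sqrt(272))/((2*(-11) - 159)**2) = (sqrt(2)*(4*sqrt(17)))/((-22 - 159)**2) = (4*sqrt(34))/((-181)**2) = (4*sqrt(34))/32761 = (4*sqrt(34))*(1/32761) = 4*sqrt(34)/32761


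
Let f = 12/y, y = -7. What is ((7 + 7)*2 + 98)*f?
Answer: -216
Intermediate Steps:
f = -12/7 (f = 12/(-7) = 12*(-⅐) = -12/7 ≈ -1.7143)
((7 + 7)*2 + 98)*f = ((7 + 7)*2 + 98)*(-12/7) = (14*2 + 98)*(-12/7) = (28 + 98)*(-12/7) = 126*(-12/7) = -216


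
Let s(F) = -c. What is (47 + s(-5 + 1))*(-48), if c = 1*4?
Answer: -2064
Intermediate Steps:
c = 4
s(F) = -4 (s(F) = -1*4 = -4)
(47 + s(-5 + 1))*(-48) = (47 - 4)*(-48) = 43*(-48) = -2064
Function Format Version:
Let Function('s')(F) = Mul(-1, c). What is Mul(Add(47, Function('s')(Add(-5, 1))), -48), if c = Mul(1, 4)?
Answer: -2064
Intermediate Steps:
c = 4
Function('s')(F) = -4 (Function('s')(F) = Mul(-1, 4) = -4)
Mul(Add(47, Function('s')(Add(-5, 1))), -48) = Mul(Add(47, -4), -48) = Mul(43, -48) = -2064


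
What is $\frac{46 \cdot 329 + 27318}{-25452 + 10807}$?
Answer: $- \frac{42452}{14645} \approx -2.8987$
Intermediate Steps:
$\frac{46 \cdot 329 + 27318}{-25452 + 10807} = \frac{15134 + 27318}{-14645} = 42452 \left(- \frac{1}{14645}\right) = - \frac{42452}{14645}$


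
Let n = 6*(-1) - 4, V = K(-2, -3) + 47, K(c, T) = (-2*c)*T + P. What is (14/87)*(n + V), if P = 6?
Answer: 434/87 ≈ 4.9885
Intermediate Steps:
K(c, T) = 6 - 2*T*c (K(c, T) = (-2*c)*T + 6 = -2*T*c + 6 = 6 - 2*T*c)
V = 41 (V = (6 - 2*(-3)*(-2)) + 47 = (6 - 12) + 47 = -6 + 47 = 41)
n = -10 (n = -6 - 4 = -10)
(14/87)*(n + V) = (14/87)*(-10 + 41) = (14*(1/87))*31 = (14/87)*31 = 434/87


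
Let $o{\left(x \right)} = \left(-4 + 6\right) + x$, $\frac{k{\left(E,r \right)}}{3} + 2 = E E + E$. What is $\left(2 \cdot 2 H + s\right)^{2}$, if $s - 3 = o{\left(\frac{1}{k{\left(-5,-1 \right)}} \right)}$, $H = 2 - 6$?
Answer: $\frac{351649}{2916} \approx 120.59$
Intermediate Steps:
$k{\left(E,r \right)} = -6 + 3 E + 3 E^{2}$ ($k{\left(E,r \right)} = -6 + 3 \left(E E + E\right) = -6 + 3 \left(E^{2} + E\right) = -6 + 3 \left(E + E^{2}\right) = -6 + \left(3 E + 3 E^{2}\right) = -6 + 3 E + 3 E^{2}$)
$H = -4$ ($H = 2 - 6 = -4$)
$o{\left(x \right)} = 2 + x$
$s = \frac{271}{54}$ ($s = 3 + \left(2 + \frac{1}{-6 + 3 \left(-5\right) + 3 \left(-5\right)^{2}}\right) = 3 + \left(2 + \frac{1}{-6 - 15 + 3 \cdot 25}\right) = 3 + \left(2 + \frac{1}{-6 - 15 + 75}\right) = 3 + \left(2 + \frac{1}{54}\right) = 3 + \frac{109}{54} = \frac{271}{54} \approx 5.0185$)
$\left(2 \cdot 2 H + s\right)^{2} = \left(2 \cdot 2 \left(-4\right) + \frac{271}{54}\right)^{2} = \left(4 \left(-4\right) + \frac{271}{54}\right)^{2} = \left(-16 + \frac{271}{54}\right)^{2} = \left(- \frac{593}{54}\right)^{2} = \frac{351649}{2916}$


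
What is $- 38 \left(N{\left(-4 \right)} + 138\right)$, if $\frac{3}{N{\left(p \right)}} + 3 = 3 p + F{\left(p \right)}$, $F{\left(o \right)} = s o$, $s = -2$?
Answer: $- \frac{36594}{7} \approx -5227.7$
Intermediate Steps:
$F{\left(o \right)} = - 2 o$
$N{\left(p \right)} = \frac{3}{-3 + p}$ ($N{\left(p \right)} = \frac{3}{-3 + \left(3 p - 2 p\right)} = \frac{3}{-3 + p}$)
$- 38 \left(N{\left(-4 \right)} + 138\right) = - 38 \left(\frac{3}{-3 - 4} + 138\right) = - 38 \left(\frac{3}{-7} + 138\right) = - 38 \left(3 \left(- \frac{1}{7}\right) + 138\right) = - 38 \left(- \frac{3}{7} + 138\right) = \left(-38\right) \frac{963}{7} = - \frac{36594}{7}$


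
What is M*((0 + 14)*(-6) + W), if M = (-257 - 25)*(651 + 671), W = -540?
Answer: 232629696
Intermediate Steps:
M = -372804 (M = -282*1322 = -372804)
M*((0 + 14)*(-6) + W) = -372804*((0 + 14)*(-6) - 540) = -372804*(14*(-6) - 540) = -372804*(-84 - 540) = -372804*(-624) = 232629696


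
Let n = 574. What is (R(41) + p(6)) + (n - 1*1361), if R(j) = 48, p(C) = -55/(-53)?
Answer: -39112/53 ≈ -737.96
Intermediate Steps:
p(C) = 55/53 (p(C) = -55*(-1/53) = 55/53)
(R(41) + p(6)) + (n - 1*1361) = (48 + 55/53) + (574 - 1*1361) = 2599/53 + (574 - 1361) = 2599/53 - 787 = -39112/53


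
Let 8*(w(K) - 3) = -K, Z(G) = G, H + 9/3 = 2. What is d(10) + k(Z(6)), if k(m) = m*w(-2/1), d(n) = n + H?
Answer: 57/2 ≈ 28.500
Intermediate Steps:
H = -1 (H = -3 + 2 = -1)
w(K) = 3 - K/8 (w(K) = 3 + (-K)/8 = 3 - K/8)
d(n) = -1 + n (d(n) = n - 1 = -1 + n)
k(m) = 13*m/4 (k(m) = m*(3 - (-1)/(4*1)) = m*(3 - (-1)/4) = m*(3 - ⅛*(-2)) = m*(3 + ¼) = m*(13/4) = 13*m/4)
d(10) + k(Z(6)) = (-1 + 10) + (13/4)*6 = 9 + 39/2 = 57/2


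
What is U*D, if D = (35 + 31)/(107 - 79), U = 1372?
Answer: 3234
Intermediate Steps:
D = 33/14 (D = 66/28 = 66*(1/28) = 33/14 ≈ 2.3571)
U*D = 1372*(33/14) = 3234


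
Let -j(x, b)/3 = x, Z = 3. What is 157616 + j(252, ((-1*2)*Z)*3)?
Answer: 156860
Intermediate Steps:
j(x, b) = -3*x
157616 + j(252, ((-1*2)*Z)*3) = 157616 - 3*252 = 157616 - 756 = 156860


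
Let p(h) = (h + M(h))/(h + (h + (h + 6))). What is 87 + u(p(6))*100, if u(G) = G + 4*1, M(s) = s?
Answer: 537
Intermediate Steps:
p(h) = 2*h/(6 + 3*h) (p(h) = (h + h)/(h + (h + (h + 6))) = (2*h)/(h + (h + (6 + h))) = (2*h)/(h + (6 + 2*h)) = (2*h)/(6 + 3*h) = 2*h/(6 + 3*h))
u(G) = 4 + G (u(G) = G + 4 = 4 + G)
87 + u(p(6))*100 = 87 + (4 + (⅔)*6/(2 + 6))*100 = 87 + (4 + (⅔)*6/8)*100 = 87 + (4 + (⅔)*6*(⅛))*100 = 87 + (4 + ½)*100 = 87 + (9/2)*100 = 87 + 450 = 537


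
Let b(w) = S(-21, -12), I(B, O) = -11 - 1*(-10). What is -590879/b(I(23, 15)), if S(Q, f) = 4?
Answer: -590879/4 ≈ -1.4772e+5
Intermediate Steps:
I(B, O) = -1 (I(B, O) = -11 + 10 = -1)
b(w) = 4
-590879/b(I(23, 15)) = -590879/4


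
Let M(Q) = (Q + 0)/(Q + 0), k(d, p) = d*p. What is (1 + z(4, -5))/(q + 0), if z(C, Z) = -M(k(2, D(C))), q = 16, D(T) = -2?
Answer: 0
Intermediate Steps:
M(Q) = 1 (M(Q) = Q/Q = 1)
z(C, Z) = -1 (z(C, Z) = -1*1 = -1)
(1 + z(4, -5))/(q + 0) = (1 - 1)/(16 + 0) = 0/16 = 0*(1/16) = 0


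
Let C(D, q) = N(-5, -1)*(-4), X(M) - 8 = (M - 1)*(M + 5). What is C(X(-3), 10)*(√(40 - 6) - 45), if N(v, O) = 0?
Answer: 0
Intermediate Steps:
X(M) = 8 + (-1 + M)*(5 + M) (X(M) = 8 + (M - 1)*(M + 5) = 8 + (-1 + M)*(5 + M))
C(D, q) = 0 (C(D, q) = 0*(-4) = 0)
C(X(-3), 10)*(√(40 - 6) - 45) = 0*(√(40 - 6) - 45) = 0*(√34 - 45) = 0*(-45 + √34) = 0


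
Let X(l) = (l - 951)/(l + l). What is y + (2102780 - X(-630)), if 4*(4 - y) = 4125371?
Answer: 225002399/210 ≈ 1.0714e+6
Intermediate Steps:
X(l) = (-951 + l)/(2*l) (X(l) = (-951 + l)/((2*l)) = (-951 + l)*(1/(2*l)) = (-951 + l)/(2*l))
y = -4125355/4 (y = 4 - 1/4*4125371 = 4 - 4125371/4 = -4125355/4 ≈ -1.0313e+6)
y + (2102780 - X(-630)) = -4125355/4 + (2102780 - (-951 - 630)/(2*(-630))) = -4125355/4 + (2102780 - (-1)*(-1581)/(2*630)) = -4125355/4 + (2102780 - 1*527/420) = -4125355/4 + (2102780 - 527/420) = -4125355/4 + 883167073/420 = 225002399/210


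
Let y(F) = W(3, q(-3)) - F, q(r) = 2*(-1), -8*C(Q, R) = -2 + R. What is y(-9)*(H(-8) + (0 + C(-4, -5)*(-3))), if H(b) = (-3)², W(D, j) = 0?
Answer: 459/8 ≈ 57.375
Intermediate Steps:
C(Q, R) = ¼ - R/8 (C(Q, R) = -(-2 + R)/8 = ¼ - R/8)
q(r) = -2
y(F) = -F (y(F) = 0 - F = -F)
H(b) = 9
y(-9)*(H(-8) + (0 + C(-4, -5)*(-3))) = (-1*(-9))*(9 + (0 + (¼ - ⅛*(-5))*(-3))) = 9*(9 + (0 + (¼ + 5/8)*(-3))) = 9*(9 + (0 + (7/8)*(-3))) = 9*(9 + (0 - 21/8)) = 9*(9 - 21/8) = 9*(51/8) = 459/8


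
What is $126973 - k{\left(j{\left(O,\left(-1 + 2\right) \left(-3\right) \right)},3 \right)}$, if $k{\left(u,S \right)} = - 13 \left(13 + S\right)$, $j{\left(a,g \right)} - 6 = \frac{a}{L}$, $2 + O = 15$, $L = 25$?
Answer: $127181$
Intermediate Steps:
$O = 13$ ($O = -2 + 15 = 13$)
$j{\left(a,g \right)} = 6 + \frac{a}{25}$
$k{\left(u,S \right)} = -169 - 13 S$
$126973 - k{\left(j{\left(O,\left(-1 + 2\right) \left(-3\right) \right)},3 \right)} = 126973 - \left(-169 - 39\right) = 126973 - -208 = 126973 + 208 = 127181$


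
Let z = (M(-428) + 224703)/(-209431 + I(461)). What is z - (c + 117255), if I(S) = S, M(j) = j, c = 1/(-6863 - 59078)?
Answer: -323150485989031/2755938154 ≈ -1.1726e+5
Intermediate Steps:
c = -1/65941 (c = 1/(-65941) = -1/65941 ≈ -1.5165e-5)
z = -44855/41794 (z = (-428 + 224703)/(-209431 + 461) = 224275/(-208970) = 224275*(-1/208970) = -44855/41794 ≈ -1.0732)
z - (c + 117255) = -44855/41794 - (-1/65941 + 117255) = -44855/41794 - 1*7731911954/65941 = -44855/41794 - 7731911954/65941 = -323150485989031/2755938154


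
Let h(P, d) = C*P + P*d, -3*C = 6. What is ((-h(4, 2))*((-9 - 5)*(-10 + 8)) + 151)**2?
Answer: 22801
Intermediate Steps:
C = -2 (C = -1/3*6 = -2)
h(P, d) = -2*P + P*d
((-h(4, 2))*((-9 - 5)*(-10 + 8)) + 151)**2 = ((-4*(-2 + 2))*((-9 - 5)*(-10 + 8)) + 151)**2 = ((-4*0)*(-14*(-2)) + 151)**2 = (-1*0*28 + 151)**2 = (0*28 + 151)**2 = (0 + 151)**2 = 151**2 = 22801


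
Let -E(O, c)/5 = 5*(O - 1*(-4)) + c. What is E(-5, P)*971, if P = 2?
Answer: 14565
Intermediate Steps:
E(O, c) = -100 - 25*O - 5*c (E(O, c) = -5*(5*(O - 1*(-4)) + c) = -5*(5*(O + 4) + c) = -5*(5*(4 + O) + c) = -5*((20 + 5*O) + c) = -5*(20 + c + 5*O) = -100 - 25*O - 5*c)
E(-5, P)*971 = (-100 - 25*(-5) - 5*2)*971 = (-100 + 125 - 10)*971 = 15*971 = 14565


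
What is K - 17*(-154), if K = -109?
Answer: 2509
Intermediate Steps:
K - 17*(-154) = -109 - 17*(-154) = -109 + 2618 = 2509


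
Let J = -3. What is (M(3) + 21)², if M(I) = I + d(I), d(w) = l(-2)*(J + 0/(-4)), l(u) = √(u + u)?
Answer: 540 - 288*I ≈ 540.0 - 288.0*I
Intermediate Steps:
l(u) = √2*√u (l(u) = √(2*u) = √2*√u)
d(w) = -6*I (d(w) = (√2*√(-2))*(-3 + 0/(-4)) = (√2*(I*√2))*(-3 + 0*(-¼)) = (2*I)*(-3 + 0) = (2*I)*(-3) = -6*I)
M(I) = I - 6*I
(M(3) + 21)² = ((3 - 6*I) + 21)² = (24 - 6*I)²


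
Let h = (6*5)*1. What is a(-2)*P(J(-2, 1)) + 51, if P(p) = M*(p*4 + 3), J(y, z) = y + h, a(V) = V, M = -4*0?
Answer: 51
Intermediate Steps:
M = 0
h = 30 (h = 30*1 = 30)
J(y, z) = 30 + y (J(y, z) = y + 30 = 30 + y)
P(p) = 0 (P(p) = 0*(p*4 + 3) = 0*(4*p + 3) = 0*(3 + 4*p) = 0)
a(-2)*P(J(-2, 1)) + 51 = -2*0 + 51 = 0 + 51 = 51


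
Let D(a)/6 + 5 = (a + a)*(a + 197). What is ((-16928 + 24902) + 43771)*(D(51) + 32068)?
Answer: 9511455430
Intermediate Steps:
D(a) = -30 + 12*a*(197 + a) (D(a) = -30 + 6*((a + a)*(a + 197)) = -30 + 6*((2*a)*(197 + a)) = -30 + 6*(2*a*(197 + a)) = -30 + 12*a*(197 + a))
((-16928 + 24902) + 43771)*(D(51) + 32068) = ((-16928 + 24902) + 43771)*((-30 + 12*51² + 2364*51) + 32068) = (7974 + 43771)*((-30 + 12*2601 + 120564) + 32068) = 51745*((-30 + 31212 + 120564) + 32068) = 51745*(151746 + 32068) = 51745*183814 = 9511455430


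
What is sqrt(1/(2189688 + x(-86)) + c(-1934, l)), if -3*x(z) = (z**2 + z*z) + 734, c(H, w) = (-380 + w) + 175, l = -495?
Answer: I*sqrt(30064202202550186)/6553538 ≈ 26.458*I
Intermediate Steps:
c(H, w) = -205 + w
x(z) = -734/3 - 2*z**2/3 (x(z) = -((z**2 + z*z) + 734)/3 = -((z**2 + z**2) + 734)/3 = -(2*z**2 + 734)/3 = -(734 + 2*z**2)/3 = -734/3 - 2*z**2/3)
sqrt(1/(2189688 + x(-86)) + c(-1934, l)) = sqrt(1/(2189688 + (-734/3 - 2/3*(-86)**2)) + (-205 - 495)) = sqrt(1/(2189688 + (-734/3 - 2/3*7396)) - 700) = sqrt(1/(2189688 + (-734/3 - 14792/3)) - 700) = sqrt(1/(2189688 - 15526/3) - 700) = sqrt(1/(6553538/3) - 700) = sqrt(3/6553538 - 700) = sqrt(-4587476597/6553538) = I*sqrt(30064202202550186)/6553538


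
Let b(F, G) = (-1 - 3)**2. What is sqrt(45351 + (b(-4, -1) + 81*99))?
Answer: sqrt(53386) ≈ 231.05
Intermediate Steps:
b(F, G) = 16 (b(F, G) = (-4)**2 = 16)
sqrt(45351 + (b(-4, -1) + 81*99)) = sqrt(45351 + (16 + 81*99)) = sqrt(45351 + (16 + 8019)) = sqrt(45351 + 8035) = sqrt(53386)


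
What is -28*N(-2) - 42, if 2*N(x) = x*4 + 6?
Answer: -14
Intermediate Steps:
N(x) = 3 + 2*x (N(x) = (x*4 + 6)/2 = (4*x + 6)/2 = (6 + 4*x)/2 = 3 + 2*x)
-28*N(-2) - 42 = -28*(3 + 2*(-2)) - 42 = -28*(3 - 4) - 42 = -28*(-1) - 42 = 28 - 42 = -14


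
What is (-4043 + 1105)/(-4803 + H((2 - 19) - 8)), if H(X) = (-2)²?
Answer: 2938/4799 ≈ 0.61221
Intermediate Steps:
H(X) = 4
(-4043 + 1105)/(-4803 + H((2 - 19) - 8)) = (-4043 + 1105)/(-4803 + 4) = -2938/(-4799) = -2938*(-1/4799) = 2938/4799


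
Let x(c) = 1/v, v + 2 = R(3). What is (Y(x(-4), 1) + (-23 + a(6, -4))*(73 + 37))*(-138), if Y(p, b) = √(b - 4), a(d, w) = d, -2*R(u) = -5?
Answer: 258060 - 138*I*√3 ≈ 2.5806e+5 - 239.02*I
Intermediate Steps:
R(u) = 5/2 (R(u) = -½*(-5) = 5/2)
v = ½ (v = -2 + 5/2 = ½ ≈ 0.50000)
x(c) = 2 (x(c) = 1/(½) = 2)
Y(p, b) = √(-4 + b)
(Y(x(-4), 1) + (-23 + a(6, -4))*(73 + 37))*(-138) = (√(-4 + 1) + (-23 + 6)*(73 + 37))*(-138) = (√(-3) - 17*110)*(-138) = (I*√3 - 1870)*(-138) = (-1870 + I*√3)*(-138) = 258060 - 138*I*√3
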